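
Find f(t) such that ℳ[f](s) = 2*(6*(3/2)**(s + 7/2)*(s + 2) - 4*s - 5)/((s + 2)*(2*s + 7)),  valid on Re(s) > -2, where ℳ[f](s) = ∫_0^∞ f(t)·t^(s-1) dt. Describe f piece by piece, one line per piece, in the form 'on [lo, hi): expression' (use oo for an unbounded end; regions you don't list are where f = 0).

treat the 2 regions marked off by 1 separately and sum
between 0 and 1 the integrand is 2*t**2·t^(s-1)
[1, 3/2) adds the kernel integral of 6*t**(7/2)

on [0, 1): 2*t**2
on [1, 3/2): 6*t**(7/2)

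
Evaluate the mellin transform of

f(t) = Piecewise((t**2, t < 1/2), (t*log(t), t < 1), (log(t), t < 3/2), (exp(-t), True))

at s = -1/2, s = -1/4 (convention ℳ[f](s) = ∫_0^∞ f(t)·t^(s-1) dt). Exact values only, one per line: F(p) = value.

F(-1/2) = -4*sqrt(6)/3 - 2*sqrt(pi)*erfc(sqrt(6)/2) + sqrt(2)*log(64*2**(4*sqrt(3))/3**(4*sqrt(3)))/6 + 2*sqrt(6)*exp(-3/2)/3 + 13*sqrt(2)/6
F(-1/4) = 2**(1/4)*(-672*3**(3/4) + log(2**(84 + 168*3**(3/4))/3**(168*3**(3/4))) + 63*2**(3/4)*uppergamma(-1/4, 3/2) + 130 + 896*2**(3/4))/126

linearity at 1/2, 1, 3/2 turns ℳ[f](s) into 4 summed integrals
over [0, 1/2), the kernel integral of t**2 enters the sum
for t in [1/2, 1): the term is ∫ t*log(t)·t^(s-1)
over [1, 3/2), the kernel integral of log(t) enters the sum
on [3/2, ∞) integrate f = exp(-t) against the kernel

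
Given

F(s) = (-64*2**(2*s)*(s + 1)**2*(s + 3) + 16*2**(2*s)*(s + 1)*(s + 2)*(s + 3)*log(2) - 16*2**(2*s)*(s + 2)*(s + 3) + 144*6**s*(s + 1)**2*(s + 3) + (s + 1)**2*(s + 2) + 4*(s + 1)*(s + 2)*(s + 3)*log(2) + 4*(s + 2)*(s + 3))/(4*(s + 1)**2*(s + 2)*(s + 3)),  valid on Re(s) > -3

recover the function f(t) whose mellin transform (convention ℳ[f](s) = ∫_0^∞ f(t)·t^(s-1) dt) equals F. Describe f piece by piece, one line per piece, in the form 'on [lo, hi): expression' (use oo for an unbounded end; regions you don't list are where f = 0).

on [0, 1): t**3/4
on [1, 4): t*log(t/2)
on [4, 6): t**2

peel off the shared t-power: t**2/4 on [0, 1); log(t/2) on [1, 4); t on [4, 6)
invert the common scale on t to get t**2 on [0, 1/2); log(t) on [1/2, 2); 2*t on [2, 3)
breakpoints 1, 4: one integral from each of the 3 segments
[0, 1) adds the kernel integral of t**3/4
piece [1, 4): integrate t*log(t/2) against the kernel
over [4, 6), the kernel integral of t**2 enters the sum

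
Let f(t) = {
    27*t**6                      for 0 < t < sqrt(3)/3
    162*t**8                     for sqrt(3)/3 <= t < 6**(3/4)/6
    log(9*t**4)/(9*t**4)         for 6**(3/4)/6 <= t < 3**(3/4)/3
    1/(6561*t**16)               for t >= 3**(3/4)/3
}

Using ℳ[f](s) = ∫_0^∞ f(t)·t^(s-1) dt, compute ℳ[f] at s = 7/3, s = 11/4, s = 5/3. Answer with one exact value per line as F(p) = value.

F(7/3) = -13259*3**(5/12)/83025 - 3**(5/12)*log(3)/15 - 6**(5/12)*log(2)/15 - 19*3**(5/6)/2325 + 6**(5/12)*log(3)/15 + 721*6**(5/12)/3100
F(11/4) = -91484*3**(5/16)/321975 - 4*3**(5/16)*log(3)/45 - 4*6**(5/16)*log(2)/45 - 12*3**(5/8)/1505 + 4*6**(5/16)*log(3)/45 + 3427*6**(5/16)/9675
F(5/3) = -13883*3**(7/12)/170667 - 3**(7/12)*log(3)/21 - 6**(7/12)*log(2)/21 - 17*3**(1/6)/667 + 6**(7/12)*log(3)/21 + 905*6**(7/12)/5684

peel off the power substitution: 27*t**3 on [0, 1/3); 162*t**4 on [1/3, sqrt(6)/6); log(9*t**2)/(9*t**2) on [sqrt(6)/6, sqrt(3)/3); …
back out the common scale on t: t**3 on [0, 1); 2*t**4 on [1, sqrt(6)/2); log(t**2)/t**2 on [sqrt(6)/2, sqrt(3)); …
reversing the power substitution: t**(3/2) on [0, 1); 2*t**2 on [1, 3/2); log(t)/t on [3/2, 3); …
cuts at sqrt(3)/3, 6**(3/4)/6, 3**(3/4)/3: linearity sums the 4 kernel integrals
over [0, sqrt(3)/3), the kernel integral of 27*t**6 enters the sum
∫ over [sqrt(3)/3, 6**(3/4)/6) of 162*t**8·t^(s-1) joins the sum
segment [6**(3/4)/6, 3**(3/4)/3) carries log(9*t**4)/(9*t**4); integrate it
∫ 1/(6561*t**16)·t^(s-1) over [3**(3/4)/3, ∞)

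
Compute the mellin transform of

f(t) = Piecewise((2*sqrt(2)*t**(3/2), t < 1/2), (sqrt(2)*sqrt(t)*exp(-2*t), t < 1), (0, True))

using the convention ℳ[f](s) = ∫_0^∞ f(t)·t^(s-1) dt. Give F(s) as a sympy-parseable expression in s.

((2*s + 3)*uppergamma(s + 1/2, 1) - (2*s + 3)*uppergamma(s + 1/2, 2) + 2)/(2**s*(2*s + 3))
  Re(s) > -3/2

the common scale on t comes off first: t**(3/2) on [0, 1); sqrt(t)*exp(-t) on [1, 2)
invert the shared t-power to get t on [0, 1); exp(-t) on [1, 2)
breakpoints 1/2: one integral from each of the 2 segments
on [0, 1/2) integrate f = 2*sqrt(2)*t**(3/2) against the kernel
for t in [1/2, 1): the term is ∫ sqrt(2)*sqrt(t)*exp(-2*t)·t^(s-1)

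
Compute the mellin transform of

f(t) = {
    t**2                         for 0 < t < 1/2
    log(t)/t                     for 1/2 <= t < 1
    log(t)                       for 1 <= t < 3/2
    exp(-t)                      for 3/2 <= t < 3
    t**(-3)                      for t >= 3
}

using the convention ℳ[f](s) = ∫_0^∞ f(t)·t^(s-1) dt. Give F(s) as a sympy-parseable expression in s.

(108*2**s*s**2*(s - 3)*(s + 2)*(s**2 - 2*s + 1)*uppergamma(s, 3/2) - 108*2**s*s**2*(s - 3)*(s + 2)*(s**2 - 2*s + 1)*uppergamma(s, 3) - 108*2**s*s**2*(s - 3)*(s + 2) + 108*2**s*(s - 3)*(s + 2)*(s**2 - 2*s + 1) - 108*3**s*s*(s - 3)*(s + 2)*(s**2 - 2*s + 1)*log(2) + 108*3**s*s*(s - 3)*(s + 2)*(s**2 - 2*s + 1)*log(3) - 108*3**s*(s - 3)*(s + 2)*(s**2 - 2*s + 1) - 4*6**s*s**2*(s + 2)*(s**2 - 2*s + 1) + 216*s**3*(s - 3)*(s + 2)*log(2) - 216*s**2*(s - 3)*(s + 2)*log(2) + 216*s**2*(s - 3)*(s + 2) + 27*s**2*(s - 3)*(s**2 - 2*s + 1))/(108*2**s*s**2*(s - 3)*(s + 2)*(s**2 - 2*s + 1))
  -2 < Re(s) < 3

linearity at 1/2, 1, 3/2, 3 turns ℳ[f](s) into 5 summed integrals
between 0 and 1/2 the integrand is t**2·t^(s-1)
∫ log(t)/t·t^(s-1) over [1/2, 1)
segment 1 to 3/2 holds log(t); add its integral
over [3/2, 3), the kernel integral of exp(-t) enters the sum
segment [3, ∞) carries t**(-3); integrate it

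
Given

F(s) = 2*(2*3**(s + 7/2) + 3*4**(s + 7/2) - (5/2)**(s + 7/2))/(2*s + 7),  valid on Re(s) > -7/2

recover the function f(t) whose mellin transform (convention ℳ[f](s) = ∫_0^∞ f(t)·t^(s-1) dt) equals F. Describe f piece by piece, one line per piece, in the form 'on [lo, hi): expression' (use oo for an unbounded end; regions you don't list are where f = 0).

on [0, 5/2): 4*t**(7/2)
on [5/2, 3): 5*t**(7/2)
on [3, 4): 3*t**(7/2)

cuts at 5/2, 3: linearity sums the 3 kernel integrals
between 0 and 5/2 the integrand is 4*t**(7/2)·t^(s-1)
over [5/2, 3), the kernel integral of 5*t**(7/2) enters the sum
[3, 4) adds the kernel integral of 3*t**(7/2)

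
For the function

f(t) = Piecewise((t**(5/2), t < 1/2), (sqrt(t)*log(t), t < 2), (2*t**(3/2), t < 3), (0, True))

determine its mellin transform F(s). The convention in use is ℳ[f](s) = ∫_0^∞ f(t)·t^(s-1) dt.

2**(-s - 3/2)*(-2**(2*s + 4)*(2*s + 3)*(2*s + 5) + 2**(2*s + 5)*(-2*s - 5)*(2*s + 1)**2 + 8*4**s*(2*s + 1)*(2*s + 3)*(2*s + 5)*log(2) + 6**(s + 3/2)*(2*s + 1)**2*(8*s + 20) + (2*s + 1)**2*(2*s + 3) + 4*(2*s + 1)*(2*s + 3)*(2*s + 5)*log(2) + 8*(2*s + 3)*(2*s + 5))/((2*s + 1)**2*(2*s + 3)*(2*s + 5))
  Re(s) > -5/2

back out the shared t-power: t**2 on [0, 1/2); log(t) on [1/2, 2); 2*t on [2, 3)
split f at 1/2, 2: ℳ[f](s) collects 3 kernel integrals
∫ over [0, 1/2) of t**(5/2)·t^(s-1) joins the sum
[1/2, 2) adds the kernel integral of sqrt(t)*log(t)
segment 2 to 3 holds 2*t**(3/2); add its integral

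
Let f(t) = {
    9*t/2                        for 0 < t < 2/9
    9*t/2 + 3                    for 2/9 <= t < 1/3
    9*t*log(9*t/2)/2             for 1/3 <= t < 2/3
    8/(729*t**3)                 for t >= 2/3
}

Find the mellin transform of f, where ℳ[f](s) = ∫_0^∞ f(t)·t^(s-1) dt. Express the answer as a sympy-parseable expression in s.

reversing the common scale on t: 3*t/2 on [0, 2/3); 3*t/2 + 3 on [2/3, 1); 3*t*log(3*t/2)/2 on [1, 2); …
undo the common scale on t: t on [0, 1); t + 3 on [1, 3/2); t*log(t) on [3/2, 3); …
split f at 2/9, 1/3, 2/3: ℳ[f](s) collects 4 kernel integrals
on [0, 2/9) integrate f = 9*t/2 against the kernel
piece [2/9, 1/3): integrate (9*t/2 + 3) against the kernel
∫ over [1/3, 2/3) of 9*t*log(9*t/2)/2·t^(s-1) joins the sum
piece [2/3, ∞): integrate 8/(729*t**3) against the kernel

(-162*2**s*s*(s - 3)*(s**2 + 2*s + 1) - 162*2**s*(s - 3)*(s**2 + 2*s + 1) - 81*3**s*s**2*(s - 3)*(s + 1)*log(3) + 81*3**s*s**2*(s - 3)*(s + 1)*log(2) - 81*3**s*s*(s - 3)*(s + 1)*log(3) + 81*3**s*s*(s - 3)*(s + 1)*log(2) + 81*3**s*s*(s - 3)*(s + 1) + 243*3**s*s*(s - 3)*(s**2 + 2*s + 1) + 162*3**s*(s - 3)*(s**2 + 2*s + 1) + 162*6**s*s**2*(s - 3)*(s + 1)*log(3) - 162*6**s*s*(s - 3)*(s + 1) + 162*6**s*s*(s - 3)*(s + 1)*log(3) - 2*6**s*s*(s + 1)*(s**2 + 2*s + 1))/(54*3**(2*s)*s*(s - 3)*(s + 1)*(s**2 + 2*s + 1))
  -1 < Re(s) < 3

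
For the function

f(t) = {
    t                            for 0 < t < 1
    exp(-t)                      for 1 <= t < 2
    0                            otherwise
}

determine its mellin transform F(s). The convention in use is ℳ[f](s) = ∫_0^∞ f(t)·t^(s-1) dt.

((s + 1)*uppergamma(s, 1) - (s + 1)*uppergamma(s, 2) + 1)/(s + 1)
  Re(s) > -1

split f at 1: ℳ[f](s) collects 2 kernel integrals
piece [0, 1): integrate t against the kernel
on [1, 2): add ∫ exp(-t)·t^(s-1) dt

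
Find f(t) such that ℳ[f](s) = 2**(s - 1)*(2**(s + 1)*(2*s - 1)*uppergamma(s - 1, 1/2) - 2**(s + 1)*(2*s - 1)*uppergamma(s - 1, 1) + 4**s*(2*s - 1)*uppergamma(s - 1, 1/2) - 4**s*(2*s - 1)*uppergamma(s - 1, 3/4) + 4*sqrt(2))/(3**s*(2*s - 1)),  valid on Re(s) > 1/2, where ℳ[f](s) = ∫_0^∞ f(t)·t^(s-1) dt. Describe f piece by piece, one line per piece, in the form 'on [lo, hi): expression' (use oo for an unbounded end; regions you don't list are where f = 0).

on [0, 2/3): 2*sqrt(3)/(3*sqrt(t))
on [2/3, 4/3): 4*exp(-3*t/4)/(3*t)
on [4/3, 2): 4*exp(-3*t/8)/(3*t)

undo the common scale on t: sqrt(6)/(3*sqrt(t)) on [0, 1/3); 2*exp(-3*t/2)/(3*t) on [1/3, 2/3); 2*exp(-3*t/4)/(3*t) on [2/3, 1)
peel off the common scale on t: 1/sqrt(t) on [0, 1/2); exp(-t)/t on [1/2, 1); exp(-t/2)/t on [1, 3/2)
back out the shared t-power: sqrt(t) on [0, 1/2); exp(-t) on [1/2, 1); exp(-t/2) on [1, 3/2)
cuts at 2/3, 4/3: linearity sums the 3 kernel integrals
segment [0, 2/3) carries 2*sqrt(3)/(3*sqrt(t)); integrate it
piece [2/3, 4/3): integrate 4*exp(-3*t/4)/(3*t) against the kernel
∫ 4*exp(-3*t/8)/(3*t)·t^(s-1) over [4/3, 2)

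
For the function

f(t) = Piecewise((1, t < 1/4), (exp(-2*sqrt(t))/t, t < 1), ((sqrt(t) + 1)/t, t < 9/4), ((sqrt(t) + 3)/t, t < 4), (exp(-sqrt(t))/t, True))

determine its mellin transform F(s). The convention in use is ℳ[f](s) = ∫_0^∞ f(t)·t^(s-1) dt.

(90*16**s*s*(s - 1) + 27*2**(4*s)*s + 72*2**(2*s)*s*(s - 1)*(2*s - 1)*uppergamma(2*s - 2, 2) - 144*2**(2*s)*s*(s - 1) - 36*2**(2*s)*s - 64*3**(2*s)*s*(s - 1) - 32*3**(2*s)*s + 288*s*(s - 1)*(2*s - 1)*uppergamma(2*s - 2, 1) - 288*s*(s - 1)*(2*s - 1)*uppergamma(2*s - 2, 2) + 36*(s - 1)*(2*s - 1))/(36*2**(2*s)*s*(s - 1)*(2*s - 1))
  Re(s) > 0

strip the shared t-power: t on [0, 1/4); exp(-2*sqrt(t)) on [1/4, 1); sqrt(t) + 1 on [1, 9/4); …
reversing the power substitution: t**2 on [0, 1/2); exp(-2*t) on [1/2, 1); t + 1 on [1, 3/2); …
split f at 1/4, 1, 9/4, 4: ℳ[f](s) collects 5 kernel integrals
on [0, 1/4) integrate f = 1 against the kernel
[1/4, 1) adds the kernel integral of exp(-2*sqrt(t))/t
∫ (sqrt(t) + 1)/t·t^(s-1) over [1, 9/4)
for t in [9/4, 4): the term is ∫ (sqrt(t) + 3)/t·t^(s-1)
over [4, ∞), the kernel integral of exp(-sqrt(t))/t enters the sum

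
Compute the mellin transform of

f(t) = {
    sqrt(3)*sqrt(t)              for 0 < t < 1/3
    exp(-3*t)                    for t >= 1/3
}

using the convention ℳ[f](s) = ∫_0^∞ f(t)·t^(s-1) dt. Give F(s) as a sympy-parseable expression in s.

((2*s + 1)*uppergamma(s, 1) + 2)/(3**s*(2*s + 1))
  Re(s) > -1/2

the common scale on t comes off first: sqrt(t) on [0, 1); exp(-t) on [1, ∞)
along the cuts 1/3, ℳ[f](s) splits into 2 integrals
the [0, 1/3) slice contributes ∫ sqrt(3)*sqrt(t)·t^(s-1) dt
on [1/3, ∞): add ∫ exp(-3*t)·t^(s-1) dt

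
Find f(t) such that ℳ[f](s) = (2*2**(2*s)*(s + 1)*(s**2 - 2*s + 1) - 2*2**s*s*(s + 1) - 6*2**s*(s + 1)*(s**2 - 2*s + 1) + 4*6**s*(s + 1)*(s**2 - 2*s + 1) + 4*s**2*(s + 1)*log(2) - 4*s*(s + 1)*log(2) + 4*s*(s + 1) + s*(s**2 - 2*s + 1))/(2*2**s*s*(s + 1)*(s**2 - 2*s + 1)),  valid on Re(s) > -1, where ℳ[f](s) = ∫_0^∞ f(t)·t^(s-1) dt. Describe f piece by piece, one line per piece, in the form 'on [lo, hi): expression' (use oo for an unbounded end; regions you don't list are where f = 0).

split f at 1/2, 1, 2: ℳ[f](s) collects 4 kernel integrals
the [0, 1/2) slice contributes ∫ t·t^(s-1) dt
between 1/2 and 1 the integrand is log(t)/t·t^(s-1)
on [1, 2) integrate f = 3 against the kernel
piece [2, 3): integrate 2 against the kernel

on [0, 1/2): t
on [1/2, 1): log(t)/t
on [1, 2): 3
on [2, 3): 2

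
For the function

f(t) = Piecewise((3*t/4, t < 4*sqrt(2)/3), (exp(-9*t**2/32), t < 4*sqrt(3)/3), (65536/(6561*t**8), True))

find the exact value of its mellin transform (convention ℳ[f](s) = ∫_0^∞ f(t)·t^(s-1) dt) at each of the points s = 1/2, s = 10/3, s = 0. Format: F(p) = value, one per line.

F(1/2) = sqrt(3)*(-1215*2**(1/4)*uppergamma(1/4, 3/2) + 4*3**(1/4) + 1215*2**(1/4)*uppergamma(1/4, 1) + 1620*2**(3/4))/3645
F(10/3) = -128*18**(1/3)*uppergamma(5/3, 3/2)/81 + 32*12**(1/3)/1701 + 128*18**(1/3)*uppergamma(5/3, 1)/81 + 256*2**(5/6)*3**(2/3)/351
F(0) = Ei(-3/2)/2 + 1/648 - Ei(-1)/2 + sqrt(2)

strip the common scale on t: t/2 on [0, 2*sqrt(2)); exp(-t**2/8) on [2*sqrt(2), 2*sqrt(3)); 256/t**8 on [2*sqrt(3), ∞)
the common scale on t comes off first: t on [0, sqrt(2)); exp(-t**2/2) on [sqrt(2), sqrt(3)); t**(-8) on [sqrt(3), ∞)
invert the power substitution to get sqrt(t) on [0, 2); exp(-t/2) on [2, 3); t**(-4) on [3, ∞)
the 3 pieces separated at 4*sqrt(2)/3, 4*sqrt(3)/3 each add one integral
∫ 3*t/4·t^(s-1) over [0, 4*sqrt(2)/3)
on [4*sqrt(2)/3, 4*sqrt(3)/3): add ∫ exp(-9*t**2/32)·t^(s-1) dt
on [4*sqrt(3)/3, ∞): add ∫ 65536/(6561*t**8)·t^(s-1) dt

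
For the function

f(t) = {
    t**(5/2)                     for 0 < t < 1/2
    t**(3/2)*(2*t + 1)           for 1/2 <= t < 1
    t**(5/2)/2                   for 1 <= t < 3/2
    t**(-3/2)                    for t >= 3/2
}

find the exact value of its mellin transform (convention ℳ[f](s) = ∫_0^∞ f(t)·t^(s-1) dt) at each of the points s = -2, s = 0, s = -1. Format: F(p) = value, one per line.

F(-2) = 1 + 599*sqrt(6)/1134 + sqrt(2)
F(0) = -13*sqrt(2)/60 + 403*sqrt(6)/1080 + 19/15
F(-1) = -7*sqrt(2)/6 + 167*sqrt(6)/540 + 3

the shared t-power comes off first: t**(3/2) on [0, 1/2); sqrt(t)*(2*t + 1) on [1/2, 1); t**(3/2)/2 on [1, 3/2); …
strip the shared t-power: t on [0, 1/2); 2*t + 1 on [1/2, 1); t/2 on [1, 3/2); …
summing 4 kernel integrals split by 1/2, 1, 3/2 yields ℳ[f](s)
[0, 1/2) adds the kernel integral of t**(5/2)
∫ over [1/2, 1) of t**(3/2)*(2*t + 1)·t^(s-1) joins the sum
piece [1, 3/2): integrate t**(5/2)/2 against the kernel
∫ t**(-3/2)·t^(s-1) over [3/2, ∞)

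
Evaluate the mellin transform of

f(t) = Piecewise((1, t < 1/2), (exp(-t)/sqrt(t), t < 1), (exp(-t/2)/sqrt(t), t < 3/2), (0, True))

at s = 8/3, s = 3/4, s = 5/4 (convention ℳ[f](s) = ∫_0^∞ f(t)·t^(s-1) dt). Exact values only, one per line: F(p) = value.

F(8/3) = -4*2**(1/6)*uppergamma(13/6, 3/4) - uppergamma(13/6, 1) + 3*2**(1/3)/64 + uppergamma(13/6, 1/2) + 4*2**(1/6)*uppergamma(13/6, 1/2)
F(3/4) = -2**(1/4)*uppergamma(1/4, 3/4) - uppergamma(1/4, 1) + uppergamma(1/4, 1/2) + 2**(1/4)*uppergamma(1/4, 1/2) + 2*2**(1/4)/3
F(5/4) = -2**(3/4)*uppergamma(3/4, 3/4) - uppergamma(3/4, 1) + 2**(3/4)/5 + uppergamma(3/4, 1/2) + 2**(3/4)*uppergamma(3/4, 1/2)

back out the shared t-power: 1/sqrt(t) on [0, 1/2); exp(-t)/t on [1/2, 1); exp(-t/2)/t on [1, 3/2)
back out the shared t-power: sqrt(t) on [0, 1/2); exp(-t) on [1/2, 1); exp(-t/2) on [1, 3/2)
treat the 3 regions marked off by 1/2, 1 separately and sum
segment 0 to 1/2 holds 1; add its integral
piece [1/2, 1): integrate exp(-t)/sqrt(t) against the kernel
for t in [1, 3/2): the term is ∫ exp(-t/2)/sqrt(t)·t^(s-1)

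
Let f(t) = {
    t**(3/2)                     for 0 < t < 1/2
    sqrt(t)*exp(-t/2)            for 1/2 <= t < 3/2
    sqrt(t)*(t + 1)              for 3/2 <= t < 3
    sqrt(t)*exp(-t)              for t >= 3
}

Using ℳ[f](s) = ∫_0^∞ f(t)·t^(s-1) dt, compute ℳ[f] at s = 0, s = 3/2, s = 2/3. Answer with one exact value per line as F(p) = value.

F(0) = sqrt(2)*(-3*sqrt(3)/2 - sqrt(pi)*erfc(sqrt(3)/2) + sqrt(2)*sqrt(pi)*erfc(sqrt(3))/2 + 1/6 + sqrt(pi)*erfc(1/2) + 2*sqrt(6))
F(3/2) = -7*exp(-3/4) + 4*exp(-3) + 5*exp(-1/4) + 271/24
F(2/3) = 2**(5/6)*(-423*3**(1/6) - 364*2**(1/3)*uppergamma(7/6, 3/4) + 182*2**(1/6)*uppergamma(7/6, 3) + 21 + 364*2**(1/3)*uppergamma(7/6, 1/4) + 1224*6**(1/6))/364

the shared t-power comes off first: t on [0, 1/2); exp(-t/2) on [1/2, 3/2); t + 1 on [3/2, 3); …
integrate the 4 segments split at 1/2, 3/2, 3, then add the results
segment [0, 1/2) carries t**(3/2); integrate it
the [1/2, 3/2) slice contributes ∫ sqrt(t)*exp(-t/2)·t^(s-1) dt
on [3/2, 3) integrate f = sqrt(t)*(t + 1) against the kernel
the [3, ∞) slice contributes ∫ sqrt(t)*exp(-t)·t^(s-1) dt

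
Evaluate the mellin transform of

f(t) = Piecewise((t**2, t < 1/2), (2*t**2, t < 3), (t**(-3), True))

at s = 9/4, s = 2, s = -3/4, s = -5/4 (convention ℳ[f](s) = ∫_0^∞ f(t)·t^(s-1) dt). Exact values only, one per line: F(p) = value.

invert the shared t-power to get 1 on [0, 1/2); 2 on [1/2, 3); t**(-5) on [3, ∞)
peel off the shared t-power: t on [0, 1/2); 2*t on [1/2, 3); t**(-4) on [3, ∞)
breakpoints 1/2, 3: one integral from each of the 3 segments
between 0 and 1/2 the integrand is t**2·t^(s-1)
on [1/2, 3) integrate f = 2*t**2 against the kernel
piece [3, ∞): integrate t**(-3) against the kernel

F(9/4) = 2**(3/4)*(-9 + 23600*6**(1/4))/1224
F(2) = 7837/192
F(-3/4) = 2**(3/4)*(-243 + 2918*6**(1/4))/1215
F(-5/4) = -2*2**(1/4)/3 + 11020*3**(3/4)/4131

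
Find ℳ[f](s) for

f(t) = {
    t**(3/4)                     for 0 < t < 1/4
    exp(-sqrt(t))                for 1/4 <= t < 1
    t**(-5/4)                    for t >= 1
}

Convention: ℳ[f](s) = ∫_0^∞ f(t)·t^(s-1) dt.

(2*2**(2*s)*(4*s - 5)*(4*s + 3)*uppergamma(2*s, 1/2) - 2*2**(2*s)*(4*s - 5)*(4*s + 3)*uppergamma(2*s, 1) - 4*2**(2*s)*(4*s + 3) + sqrt(2)*(4*s - 5))/(4**s*(4*s - 5)*(4*s + 3))
  -3/4 < Re(s) < 5/4

peel off the power substitution: t**(3/2) on [0, 1/2); exp(-t) on [1/2, 1); t**(-5/2) on [1, ∞)
slice at 1/4, 1, transform all 3 pieces, and sum them
on [0, 1/4) integrate f = t**(3/4) against the kernel
∫ exp(-sqrt(t))·t^(s-1) over [1/4, 1)
between 1 and ∞ the integrand is t**(-5/4)·t^(s-1)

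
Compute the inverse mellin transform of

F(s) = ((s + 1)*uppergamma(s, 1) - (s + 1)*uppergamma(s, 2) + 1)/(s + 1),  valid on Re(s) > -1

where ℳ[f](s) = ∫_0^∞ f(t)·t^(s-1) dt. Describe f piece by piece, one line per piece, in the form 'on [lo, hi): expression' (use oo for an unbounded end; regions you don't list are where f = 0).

treat the 2 regions marked off by 1 separately and sum
for t in [0, 1): the term is ∫ t·t^(s-1)
on [1, 2): add ∫ exp(-t)·t^(s-1) dt

on [0, 1): t
on [1, 2): exp(-t)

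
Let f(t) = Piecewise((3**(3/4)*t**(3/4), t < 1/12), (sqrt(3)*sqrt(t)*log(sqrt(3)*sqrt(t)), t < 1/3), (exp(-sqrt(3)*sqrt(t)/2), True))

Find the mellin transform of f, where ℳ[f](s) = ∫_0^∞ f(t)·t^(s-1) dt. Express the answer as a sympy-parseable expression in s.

peel off the common scale on t: t**(3/4) on [0, 1/4); sqrt(t)*log(sqrt(t)) on [1/4, 1); exp(-sqrt(t)/2) on [1, ∞)
remove the power substitution first: t**(3/2) on [0, 1/2); t*log(t) on [1/2, 1); exp(-t/2) on [1, ∞)
summing 3 kernel integrals split by 1/12, 1/3 yields ℳ[f](s)
∫ over [0, 1/12) of 3**(3/4)*t**(3/4)·t^(s-1) joins the sum
on [1/12, 1/3) integrate f = sqrt(3)*sqrt(t)*log(sqrt(3)*sqrt(t)) against the kernel
for t in [1/3, ∞): the term is ∫ exp(-sqrt(3)*sqrt(t)/2)·t^(s-1)

(2*2**(4*s)*(4*s + 3)*(4*s**2 + 4*s + 1)*uppergamma(2*s, 1/2) - 2*2**(2*s)*(4*s + 3) + s*(4*s + 3)*log(4) + 4*s + (4*s + 3)*log(2) + sqrt(2)*(4*s**2 + 4*s + 1) + 3)/(12**s*(4*s + 3)*(4*s**2 + 4*s + 1))
  Re(s) > -3/4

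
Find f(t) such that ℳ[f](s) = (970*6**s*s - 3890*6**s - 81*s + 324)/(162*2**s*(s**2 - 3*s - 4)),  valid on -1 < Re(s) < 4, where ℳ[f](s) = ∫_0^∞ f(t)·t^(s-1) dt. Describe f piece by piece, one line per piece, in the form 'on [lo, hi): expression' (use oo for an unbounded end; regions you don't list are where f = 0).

cuts at 1/2, 3: linearity sums the 3 kernel integrals
∫ t·t^(s-1) over [0, 1/2)
on [1/2, 3) integrate f = 2*t against the kernel
segment [3, ∞) carries t**(-4); integrate it

on [0, 1/2): t
on [1/2, 3): 2*t
on [3, oo): t**(-4)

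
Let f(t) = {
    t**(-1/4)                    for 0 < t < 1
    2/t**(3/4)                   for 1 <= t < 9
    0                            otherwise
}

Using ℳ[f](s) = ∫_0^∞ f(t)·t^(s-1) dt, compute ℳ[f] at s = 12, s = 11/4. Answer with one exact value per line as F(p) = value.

undo the shared t-power: t**(3/4) on [0, 1); 2*t**(1/4) on [1, 9)
remove the power substitution first: t**(3/2) on [0, 1); 2*sqrt(t) on [1, 3)
cuts at 1: linearity sums the 2 kernel integrals
over [0, 1), the kernel integral of t**(-1/4) enters the sum
the [1, 9) slice contributes ∫ 2/t**(3/4)·t^(s-1) dt

F(12) = -196/2115 + 27894275208*sqrt(3)/5
F(11/4) = 402/5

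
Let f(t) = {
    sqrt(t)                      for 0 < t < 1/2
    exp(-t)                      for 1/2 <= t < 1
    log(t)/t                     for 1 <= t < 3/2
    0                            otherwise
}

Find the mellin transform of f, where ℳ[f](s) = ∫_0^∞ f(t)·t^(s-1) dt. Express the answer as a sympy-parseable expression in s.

linearity at 1/2, 1 turns ℳ[f](s) into 3 summed integrals
on [0, 1/2) integrate f = sqrt(t) against the kernel
the [1/2, 1) slice contributes ∫ exp(-t)·t^(s-1) dt
piece [1, 3/2): integrate log(t)/t against the kernel

(3*2**s*(2*s + 1)*(s**2 - 2*s + 1)*uppergamma(s, 1/2) - 3*2**s*(2*s + 1)*(s**2 - 2*s + 1)*uppergamma(s, 1) + 3*2**s*(2*s + 1) + 3**s*s*(2*s + 1)*(-2*log(2) + 2*log(3)) - 2*3**s*(2*s + 1) + 3**s*(2*s + 1)*(-2*log(3) + 2*log(2)) + 3*sqrt(2)*(s**2 - 2*s + 1))/(3*2**s*(2*s + 1)*(s**2 - 2*s + 1))
  Re(s) > -1/2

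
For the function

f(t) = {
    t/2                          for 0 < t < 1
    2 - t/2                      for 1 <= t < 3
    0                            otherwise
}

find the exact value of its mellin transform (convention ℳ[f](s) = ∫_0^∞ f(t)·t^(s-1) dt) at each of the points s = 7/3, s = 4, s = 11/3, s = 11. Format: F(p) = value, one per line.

F(7/3) = -39/70 + 513*3**(1/3)/140
F(4) = 159/10
F(11/3) = -51/154 + 1863*3**(2/3)/308
F(11) = 2657179/264

remove the common scale on t first: t on [0, 1/2); 2 - t on [1/2, 3/2)
treat the 2 regions marked off by 1 separately and sum
over [0, 1), the kernel integral of t/2 enters the sum
between 1 and 3 the integrand is (2 - t/2)·t^(s-1)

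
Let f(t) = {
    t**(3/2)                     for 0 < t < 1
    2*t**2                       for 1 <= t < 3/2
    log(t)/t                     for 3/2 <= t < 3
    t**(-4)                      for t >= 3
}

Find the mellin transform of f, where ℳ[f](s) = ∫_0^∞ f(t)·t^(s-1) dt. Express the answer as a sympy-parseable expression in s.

(324*2**s*(s - 4)*(s + 2)*(s**2 - 2*s + 1) - 324*2**s*(s - 4)*(2*s + 3)*(s**2 - 2*s + 1) - 108*3**s*s*(s - 4)*(s + 2)*(2*s + 3)*log(3) + 108*3**s*s*(s - 4)*(s + 2)*(2*s + 3)*log(2) - 108*3**s*(s - 4)*(s + 2)*(2*s + 3)*log(2) + 108*3**s*(s - 4)*(s + 2)*(2*s + 3) + 108*3**s*(s - 4)*(s + 2)*(2*s + 3)*log(3) + 729*3**s*(s - 4)*(2*s + 3)*(s**2 - 2*s + 1) + 54*6**s*s*(s - 4)*(s + 2)*(2*s + 3)*log(3) - 54*6**s*(s - 4)*(s + 2)*(2*s + 3)*log(3) - 54*6**s*(s - 4)*(s + 2)*(2*s + 3) - 2*6**s*(s + 2)*(2*s + 3)*(s**2 - 2*s + 1))/(162*2**s*(s - 4)*(s + 2)*(2*s + 3)*(s**2 - 2*s + 1))
  -3/2 < Re(s) < 4

breakpoints 1, 3/2, 3: one integral from each of the 4 segments
the [0, 1) slice contributes ∫ t**(3/2)·t^(s-1) dt
on [1, 3/2): add ∫ 2*t**2·t^(s-1) dt
on [3/2, 3) integrate f = log(t)/t against the kernel
∫ t**(-4)·t^(s-1) over [3, ∞)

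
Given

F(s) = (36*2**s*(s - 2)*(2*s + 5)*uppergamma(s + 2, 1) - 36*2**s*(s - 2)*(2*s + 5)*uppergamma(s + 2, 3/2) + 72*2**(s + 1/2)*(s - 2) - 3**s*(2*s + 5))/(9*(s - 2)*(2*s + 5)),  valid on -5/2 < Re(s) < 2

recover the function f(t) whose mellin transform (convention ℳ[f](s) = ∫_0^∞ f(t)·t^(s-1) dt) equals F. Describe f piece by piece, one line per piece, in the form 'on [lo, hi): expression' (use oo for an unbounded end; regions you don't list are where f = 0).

on [0, 2): t**(5/2)
on [2, 3): t**2*exp(-t/2)
on [3, oo): t**(-2)

reversing the shared t-power: sqrt(t) on [0, 2); exp(-t/2) on [2, 3); t**(-4) on [3, ∞)
slice at 2, 3, transform all 3 pieces, and sum them
between 0 and 2 the integrand is t**(5/2)·t^(s-1)
∫ t**2*exp(-t/2)·t^(s-1) over [2, 3)
∫ t**(-2)·t^(s-1) over [3, ∞)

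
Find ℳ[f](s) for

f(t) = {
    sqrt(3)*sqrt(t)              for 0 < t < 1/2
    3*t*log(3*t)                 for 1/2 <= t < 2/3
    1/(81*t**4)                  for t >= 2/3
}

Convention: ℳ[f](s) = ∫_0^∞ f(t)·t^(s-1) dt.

(32*2**(2*s)*s*(s - 4)*(2*s + 1)*log(2) - 32*2**(2*s)*(s - 4)*(2*s + 1) + 32*2**(2*s)*(s - 4)*(2*s + 1)*log(2) + 3**s*s*(s - 4)*(2*s + 1)*(-24*log(3) + 24*log(2)) + 3**s*(s - 4)*(2*s + 1)*(-24*log(3) + 24*log(2)) + 24*3**s*(s - 4)*(2*s + 1) + 16*3**s*sqrt(6)*(s - 4)*(s**2 + 2*s + 1) - 4**s*(2*s + 1)*(s**2 + 2*s + 1))/(16*6**s*(s - 4)*(2*s + 1)*(s**2 + 2*s + 1))
  -1/2 < Re(s) < 4

remove the common scale on t first: sqrt(6)*sqrt(t)/2 on [0, 1); 3*t*log(3*t/2)/2 on [1, 4/3); 16/(81*t**4) on [4/3, ∞)
the common scale on t comes off first: sqrt(t) on [0, 3/2); t*log(t) on [3/2, 2); t**(-4) on [2, ∞)
slice at 1/2, 2/3, transform all 3 pieces, and sum them
piece [0, 1/2): integrate sqrt(3)*sqrt(t) against the kernel
segment 1/2 to 2/3 holds 3*t*log(3*t); add its integral
segment [2/3, ∞) carries 1/(81*t**4); integrate it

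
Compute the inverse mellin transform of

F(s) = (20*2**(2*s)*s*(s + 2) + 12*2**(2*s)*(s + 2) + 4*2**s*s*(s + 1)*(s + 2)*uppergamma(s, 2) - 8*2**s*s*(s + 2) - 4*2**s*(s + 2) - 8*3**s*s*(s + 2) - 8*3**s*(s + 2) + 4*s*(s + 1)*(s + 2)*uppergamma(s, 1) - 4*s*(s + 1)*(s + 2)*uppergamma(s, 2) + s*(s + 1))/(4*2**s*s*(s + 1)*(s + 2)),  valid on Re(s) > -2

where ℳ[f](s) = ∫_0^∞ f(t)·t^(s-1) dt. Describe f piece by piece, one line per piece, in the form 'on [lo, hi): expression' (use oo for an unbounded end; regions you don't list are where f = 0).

integrate the 5 segments split at 1/2, 1, 3/2, 2, then add the results
∫ over [0, 1/2) of t**2·t^(s-1) joins the sum
on [1/2, 1): add ∫ exp(-2*t)·t^(s-1) dt
between 1 and 3/2 the integrand is (t + 1)·t^(s-1)
segment 3/2 to 2 holds (t + 3); add its integral
segment 2 to ∞ holds exp(-t); add its integral

on [0, 1/2): t**2
on [1/2, 1): exp(-2*t)
on [1, 3/2): t + 1
on [3/2, 2): t + 3
on [2, oo): exp(-t)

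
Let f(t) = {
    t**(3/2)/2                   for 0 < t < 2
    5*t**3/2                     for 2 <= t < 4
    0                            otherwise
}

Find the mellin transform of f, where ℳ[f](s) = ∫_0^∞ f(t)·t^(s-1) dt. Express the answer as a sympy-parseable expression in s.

along the cuts 2, ℳ[f](s) splits into 2 integrals
segment [0, 2) carries t**(3/2)/2; integrate it
for t in [2, 4): the term is ∫ 5*t**3/2·t^(s-1)

2*(80*2**(2*s)*(2*s + 3) - 10*2**s*(2*s + 3) + 2**(s + 1/2)*(s + 3))/((s + 3)*(2*s + 3))
  Re(s) > -3/2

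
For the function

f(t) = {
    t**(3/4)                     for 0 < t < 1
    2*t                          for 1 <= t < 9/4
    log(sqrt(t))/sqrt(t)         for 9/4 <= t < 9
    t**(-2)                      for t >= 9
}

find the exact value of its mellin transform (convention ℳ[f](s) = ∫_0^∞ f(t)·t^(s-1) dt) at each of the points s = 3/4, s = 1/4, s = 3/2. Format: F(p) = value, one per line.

reversing the power substitution: t**(3/2) on [0, 1); 2*t**2 on [1, 3/2); log(t)/t on [3/2, 3); …
linearity at 1, 9/4, 9 turns ℳ[f](s) into 4 summed integrals
the [0, 1) slice contributes ∫ t**(3/4)·t^(s-1) dt
over [1, 9/4), the kernel integral of 2*t enters the sum
on [9/4, 9): add ∫ log(sqrt(t))/sqrt(t)·t^(s-1) dt
between 9 and ∞ the integrand is t**(-2)·t^(s-1)

F(3/4) = -1076*sqrt(3)/135 - 10/21 + log(2**(2*sqrt(6))*3**(-2*sqrt(6) + 4*sqrt(3))) + 83*sqrt(6)/14
F(1/4) = -1508*sqrt(3)/567 - 4*sqrt(3)*log(3)/3 - 4*sqrt(6)*log(2)/3 - 3/5 + 4*sqrt(6)*log(3)/3 + 67*sqrt(6)/15
F(3/2) = 9*log(2)/4 + 271/90 + 27*log(3)/4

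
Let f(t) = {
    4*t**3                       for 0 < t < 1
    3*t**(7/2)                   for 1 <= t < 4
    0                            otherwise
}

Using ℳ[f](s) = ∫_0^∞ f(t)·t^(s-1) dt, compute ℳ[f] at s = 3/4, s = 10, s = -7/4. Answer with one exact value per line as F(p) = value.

cuts at 1: linearity sums the 2 kernel integrals
∫ 4*t**3·t^(s-1) over [0, 1)
piece [1, 4): integrate 3*t**(7/2) against the kernel

F(3/4) = 92/255 + 3072*sqrt(2)/17
F(10) = 3489660938/117
F(-7/4) = 52/35 + 96*sqrt(2)/7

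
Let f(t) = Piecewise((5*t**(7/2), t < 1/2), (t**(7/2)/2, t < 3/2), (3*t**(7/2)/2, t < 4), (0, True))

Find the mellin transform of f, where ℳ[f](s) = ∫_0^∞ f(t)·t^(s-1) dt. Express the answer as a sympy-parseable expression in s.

(9*2**(-s - 7/2) - 2*(3/2)**(s + 7/2) + 3*4**(s + 7/2))/(2*s + 7)
  Re(s) > -7/2

summing 3 kernel integrals split by 1/2, 3/2 yields ℳ[f](s)
the [0, 1/2) slice contributes ∫ 5*t**(7/2)·t^(s-1) dt
segment [1/2, 3/2) carries t**(7/2)/2; integrate it
segment [3/2, 4) carries 3*t**(7/2)/2; integrate it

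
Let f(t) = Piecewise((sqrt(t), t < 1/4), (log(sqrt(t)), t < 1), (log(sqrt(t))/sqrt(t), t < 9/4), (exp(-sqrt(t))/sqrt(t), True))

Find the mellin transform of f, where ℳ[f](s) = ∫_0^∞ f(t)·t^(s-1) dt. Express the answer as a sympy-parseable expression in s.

(96*2**(2*s)*s**5*uppergamma(2*s - 1, 3/2) - 48*2**(2*s)*s**4*uppergamma(2*s - 1, 3/2) - 24*2**(2*s)*s**3*uppergamma(2*s - 1, 3/2) + 12*2**(2*s)*s**2*uppergamma(2*s - 1, 3/2) + 24*2**(2*s)*s**2 + 6*2**(2*s)*s - 3*2**(2*s) + 3**(2*s)*s**4*(-32*log(2) + 32*log(3)) - 16*3**(2*s)*s**3 - 8*3**(2*s)*s**2 + 3**(2*s)*s**2*(-8*log(3) + 8*log(2)) + 24*s**4 + 48*s**4*log(2) - 24*s**3*log(2) - 12*s**2*log(2) - 6*s**2 - 6*s + 6*s*log(2) + 3)/(6*4**s*s**2*(8*s**3 - 4*s**2 - 2*s + 1))
  Re(s) > -1/2

reversing the power substitution: t on [0, 1/2); log(t) on [1/2, 1); log(t)/t on [1, 3/2); …
peel off the shared t-power: t**2 on [0, 1/2); t*log(t) on [1/2, 1); log(t) on [1, 3/2); …
integrate the 4 segments split at 1/4, 1, 9/4, then add the results
segment [0, 1/4) carries sqrt(t); integrate it
segment 1/4 to 1 holds log(sqrt(t)); add its integral
segment 1 to 9/4 holds log(sqrt(t))/sqrt(t); add its integral
segment [9/4, ∞) carries exp(-sqrt(t))/sqrt(t); integrate it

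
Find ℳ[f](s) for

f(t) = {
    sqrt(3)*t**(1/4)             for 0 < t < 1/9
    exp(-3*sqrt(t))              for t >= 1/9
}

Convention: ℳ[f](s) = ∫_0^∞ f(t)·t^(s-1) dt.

the power substitution comes off first: sqrt(3)*sqrt(t) on [0, 1/3); exp(-3*t) on [1/3, ∞)
undo the common scale on t: sqrt(t) on [0, 1); exp(-t) on [1, ∞)
treat the 2 regions marked off by 1/9 separately and sum
∫ sqrt(3)*t**(1/4)·t^(s-1) over [0, 1/9)
∫ exp(-3*sqrt(t))·t^(s-1) over [1/9, ∞)

(2*(4*s + 1)*uppergamma(2*s, 1) + 4)/(9**s*(4*s + 1))
  Re(s) > -1/4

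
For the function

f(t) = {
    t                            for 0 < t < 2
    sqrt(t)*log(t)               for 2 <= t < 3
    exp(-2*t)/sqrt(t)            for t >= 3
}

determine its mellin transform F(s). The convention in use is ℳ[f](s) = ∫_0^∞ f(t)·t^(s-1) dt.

remove the shared t-power first: sqrt(t) on [0, 2); log(t) on [2, 3); exp(-2*t)/t on [3, ∞)
back out the shared t-power: t**(3/2) on [0, 2); t*log(t) on [2, 3); exp(-2*t) on [3, ∞)
integrate the 3 segments split at 2, 3, then add the results
over [0, 2), the kernel integral of t enters the sum
on [2, 3) integrate f = sqrt(t)*log(t) against the kernel
∫ over [3, ∞) of exp(-2*t)/sqrt(t)·t^(s-1) joins the sum

6**(1/2 - s)*(-12**(s + 1/2)*(s + 1)*(2*s - 1)*log(4) - 4*12**(s + 1/2)*(s + 1)*log(2) + 4*12**(s + 1/2)*(s + 1) + 12**(s + 1/2)*sqrt(2)*(8*s + (2*s - 1)**2) + 2*18**(s + 1/2)*(s + 1)*(2*s - 1)*log(3) - 4*18**(s + 1/2)*(s + 1) + 4*18**(s + 1/2)*(s + 1)*log(3) + 2*3**(s + 1/2)*(s + 1)*(8*s + (2*s - 1)**2)*uppergamma(s - 1/2, 6))/(6*(s + 1)*(8*s + (2*s - 1)**2))
  Re(s) > -1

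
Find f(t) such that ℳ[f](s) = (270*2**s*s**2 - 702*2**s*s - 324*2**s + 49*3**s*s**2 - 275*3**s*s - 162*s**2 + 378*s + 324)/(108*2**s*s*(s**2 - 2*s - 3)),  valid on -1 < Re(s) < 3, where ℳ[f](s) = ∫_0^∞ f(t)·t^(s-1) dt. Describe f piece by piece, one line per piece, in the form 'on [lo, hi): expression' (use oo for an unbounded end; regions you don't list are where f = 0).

on [0, 1/2): t
on [1/2, 1): 2*t + 1
on [1, 3/2): t/2
on [3/2, oo): t**(-3)

f breaks at 1/2, 1, 3/2 into 4 integrals to sum
piece [0, 1/2): integrate t against the kernel
over [1/2, 1), the kernel integral of (2*t + 1) enters the sum
segment [1, 3/2) carries t/2; integrate it
∫ t**(-3)·t^(s-1) over [3/2, ∞)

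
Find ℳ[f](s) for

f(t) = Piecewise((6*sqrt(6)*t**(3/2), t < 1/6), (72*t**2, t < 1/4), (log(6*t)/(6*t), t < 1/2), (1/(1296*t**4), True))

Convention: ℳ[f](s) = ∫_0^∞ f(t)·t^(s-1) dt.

peel off the common scale on t: 3*sqrt(3)*t**(3/2) on [0, 1/3); 18*t**2 on [1/3, 1/2); log(3*t)/(3*t) on [1/2, 1); …
peel off the common scale on t: t**(3/2) on [0, 1); 2*t**2 on [1, 3/2); log(t)/t on [3/2, 3); …
treat the 4 regions marked off by 1/6, 1/4, 1/2 separately and sum
the [0, 1/6) slice contributes ∫ 6*sqrt(6)*t**(3/2)·t^(s-1) dt
∫ 72*t**2·t^(s-1) over [1/6, 1/4)
∫ over [1/4, 1/2) of log(6*t)/(6*t)·t^(s-1) joins the sum
the [1/2, ∞) slice contributes ∫ 1/(1296*t**4)·t^(s-1) dt

(324*2**s*(s - 4)*(s + 2)*(s**2 - 2*s + 1) - 324*2**s*(s - 4)*(2*s + 3)*(s**2 - 2*s + 1) - 108*3**s*s*(s - 4)*(s + 2)*(2*s + 3)*log(3) + 108*3**s*s*(s - 4)*(s + 2)*(2*s + 3)*log(2) - 108*3**s*(s - 4)*(s + 2)*(2*s + 3)*log(2) + 108*3**s*(s - 4)*(s + 2)*(2*s + 3) + 108*3**s*(s - 4)*(s + 2)*(2*s + 3)*log(3) + 729*3**s*(s - 4)*(2*s + 3)*(s**2 - 2*s + 1) + 54*6**s*s*(s - 4)*(s + 2)*(2*s + 3)*log(3) - 54*6**s*(s - 4)*(s + 2)*(2*s + 3)*log(3) - 54*6**s*(s - 4)*(s + 2)*(2*s + 3) - 2*6**s*(s + 2)*(2*s + 3)*(s**2 - 2*s + 1))/(162*12**s*(s - 4)*(s + 2)*(2*s + 3)*(s**2 - 2*s + 1))
  -3/2 < Re(s) < 4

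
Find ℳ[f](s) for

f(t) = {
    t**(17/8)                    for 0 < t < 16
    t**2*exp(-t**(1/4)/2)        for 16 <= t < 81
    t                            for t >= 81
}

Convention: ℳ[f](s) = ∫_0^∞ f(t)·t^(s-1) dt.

(2**(4*s + 10)*(s + 1)*(8*s + 17)*uppergamma(4*s + 8, 1) - 2**(4*s + 10)*(s + 1)*(8*s + 17)*uppergamma(4*s + 8, 3/2) + 2**(4*s + 23/2)*(s + 1) + 3**(4*s + 4)*(-8*s - 17))/((s + 1)*(8*s + 17))
  -17/8 < Re(s) < -1

the shared t-power comes off first: t**(1/8) on [0, 16); exp(-t**(1/4)/2) on [16, 81); 1/t on [81, ∞)
undo the power substitution: t**(1/4) on [0, 4); exp(-sqrt(t)/2) on [4, 9); t**(-2) on [9, ∞)
the power substitution comes off first: sqrt(t) on [0, 2); exp(-t/2) on [2, 3); t**(-4) on [3, ∞)
slice at 16, 81, transform all 3 pieces, and sum them
[0, 16) adds the kernel integral of t**(17/8)
for t in [16, 81): the term is ∫ t**2*exp(-t**(1/4)/2)·t^(s-1)
on [81, ∞) integrate f = t against the kernel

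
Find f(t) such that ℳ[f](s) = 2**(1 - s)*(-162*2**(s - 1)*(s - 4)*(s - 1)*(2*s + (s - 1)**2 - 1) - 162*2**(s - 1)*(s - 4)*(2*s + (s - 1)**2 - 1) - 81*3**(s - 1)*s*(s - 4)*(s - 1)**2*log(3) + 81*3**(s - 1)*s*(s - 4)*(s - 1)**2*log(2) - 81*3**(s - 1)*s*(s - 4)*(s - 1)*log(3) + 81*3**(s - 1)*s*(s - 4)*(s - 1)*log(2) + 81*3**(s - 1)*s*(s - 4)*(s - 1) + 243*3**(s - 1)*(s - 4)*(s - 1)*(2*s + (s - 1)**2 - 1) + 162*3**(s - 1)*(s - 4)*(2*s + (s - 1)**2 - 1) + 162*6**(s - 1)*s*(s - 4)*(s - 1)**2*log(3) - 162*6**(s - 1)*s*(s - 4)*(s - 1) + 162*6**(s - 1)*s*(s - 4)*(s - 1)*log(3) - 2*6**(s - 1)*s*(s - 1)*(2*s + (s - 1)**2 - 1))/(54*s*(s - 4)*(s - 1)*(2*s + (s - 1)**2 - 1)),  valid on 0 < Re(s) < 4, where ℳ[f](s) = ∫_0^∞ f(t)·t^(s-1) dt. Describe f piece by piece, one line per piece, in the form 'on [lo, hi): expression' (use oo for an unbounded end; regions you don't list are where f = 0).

on [0, 1): 1
on [1, 3/2): (t + 3)/t
on [3/2, 3): log(t)
on [3, oo): t**(-4)

remove the shared t-power first: t on [0, 1); t + 3 on [1, 3/2); t*log(t) on [3/2, 3); …
breakpoints 1, 3/2, 3: one integral from each of the 4 segments
over [0, 1), the kernel integral of 1 enters the sum
on [1, 3/2): add ∫ (t + 3)/t·t^(s-1) dt
the [3/2, 3) slice contributes ∫ log(t)·t^(s-1) dt
segment 3 to ∞ holds t**(-4); add its integral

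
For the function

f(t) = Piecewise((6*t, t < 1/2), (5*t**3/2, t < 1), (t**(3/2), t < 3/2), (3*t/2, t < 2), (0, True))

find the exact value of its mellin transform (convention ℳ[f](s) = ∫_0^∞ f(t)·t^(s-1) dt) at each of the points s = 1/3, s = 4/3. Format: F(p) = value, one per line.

F(1/3) = -27*2**(2/3)*3**(1/3)/32 + 9/44 + 9*2**(1/6)*3**(5/6)/22 + 69*2**(2/3)/64 + 9*2**(1/3)/4
F(4/3) = -81*2**(2/3)*3**(1/3)/112 + 99/442 + 1767*2**(2/3)/5824 + 27*2**(1/6)*3**(5/6)/68 + 18*2**(1/3)/7

the 4 pieces separated at 1/2, 1, 3/2 each add one integral
piece [0, 1/2): integrate 6*t against the kernel
on [1/2, 1) integrate f = 5*t**3/2 against the kernel
∫ t**(3/2)·t^(s-1) over [1, 3/2)
piece [3/2, 2): integrate 3*t/2 against the kernel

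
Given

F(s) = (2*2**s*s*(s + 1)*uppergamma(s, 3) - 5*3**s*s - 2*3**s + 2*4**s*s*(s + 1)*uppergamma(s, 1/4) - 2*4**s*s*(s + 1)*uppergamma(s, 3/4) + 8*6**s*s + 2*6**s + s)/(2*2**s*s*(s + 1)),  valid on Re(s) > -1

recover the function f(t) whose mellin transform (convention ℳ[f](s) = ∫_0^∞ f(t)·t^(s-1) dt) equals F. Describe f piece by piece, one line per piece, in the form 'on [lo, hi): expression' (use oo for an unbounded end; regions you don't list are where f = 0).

on [0, 1/2): t
on [1/2, 3/2): exp(-t/2)
on [3/2, 3): t + 1
on [3, oo): exp(-t)

along the cuts 1/2, 3/2, 3, ℳ[f](s) splits into 4 integrals
piece [0, 1/2): integrate t against the kernel
piece [1/2, 3/2): integrate exp(-t/2) against the kernel
on [3/2, 3): add ∫ (t + 1)·t^(s-1) dt
on [3, ∞) integrate f = exp(-t) against the kernel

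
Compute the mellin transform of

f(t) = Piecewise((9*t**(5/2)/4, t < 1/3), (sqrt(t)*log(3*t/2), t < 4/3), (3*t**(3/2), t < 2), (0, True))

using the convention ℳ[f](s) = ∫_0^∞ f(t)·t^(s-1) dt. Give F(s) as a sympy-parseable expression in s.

remove the shared t-power first: 9*t**2/4 on [0, 1/3); log(3*t/2) on [1/3, 4/3); 3*t on [4/3, 2)
invert the common scale on t to get t**2 on [0, 1/2); log(t) on [1/2, 2); 2*t on [2, 3)
breakpoints 1/3, 4/3: one integral from each of the 3 segments
the [0, 1/3) slice contributes ∫ 9*t**(5/2)/4·t^(s-1) dt
segment [1/3, 4/3) carries sqrt(t)*log(3*t/2); integrate it
∫ 3*t**(3/2)·t^(s-1) over [4/3, 2)

3**(1/2 - s)*(-32*2**(2*s)*(2*s + 1)**2*(2*s + 5) + 8*2**(2*s)*(2*s + 1)*(2*s + 3)*(2*s + 5)*log(2) - 16*2**(2*s)*(2*s + 3)*(2*s + 5) + 24*6**(s + 1/2)*(2*s + 1)**2*(2*s + 5) + (2*s + 1)**2*(2*s + 3) + 4*(2*s + 1)*(2*s + 3)*(2*s + 5)*log(2) + 8*(2*s + 3)*(2*s + 5))/(6*(2*s + 1)**2*(2*s + 3)*(2*s + 5))
  Re(s) > -5/2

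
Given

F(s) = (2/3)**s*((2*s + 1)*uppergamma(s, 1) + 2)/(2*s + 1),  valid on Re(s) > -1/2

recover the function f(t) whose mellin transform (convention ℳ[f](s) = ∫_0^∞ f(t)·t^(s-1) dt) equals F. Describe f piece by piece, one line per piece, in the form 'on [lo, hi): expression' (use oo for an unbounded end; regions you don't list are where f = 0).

on [0, 2/3): sqrt(6)*sqrt(t)/2
on [2/3, oo): exp(-3*t/2)

invert the common scale on t to get sqrt(t) on [0, 1); exp(-t) on [1, ∞)
slice at 2/3, transform all 2 pieces, and sum them
for t in [0, 2/3): the term is ∫ sqrt(6)*sqrt(t)/2·t^(s-1)
on [2/3, ∞) integrate f = exp(-3*t/2) against the kernel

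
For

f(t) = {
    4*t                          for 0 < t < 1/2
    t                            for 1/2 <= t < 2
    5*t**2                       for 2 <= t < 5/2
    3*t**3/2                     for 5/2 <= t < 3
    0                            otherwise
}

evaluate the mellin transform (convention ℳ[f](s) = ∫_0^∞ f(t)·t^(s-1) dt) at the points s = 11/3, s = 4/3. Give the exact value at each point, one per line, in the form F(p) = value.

f breaks at 1/2, 2, 5/2 into 4 integrals to sum
between 0 and 1/2 the integrand is 4*t·t^(s-1)
piece [1/2, 2): integrate t against the kernel
on [2, 5/2): add ∫ 5*t**2·t^(s-1) dt
segment [5/2, 3) carries 3*t**3/2; integrate it

F(11/3) = -2952*2**(2/3)/119 + 9*2**(1/3)/448 + 271875*2**(1/3)*5**(2/3)/17408 + 6561*3**(2/3)/40
F(4/3) = -72*2**(1/3)/7 + 9*2**(2/3)/56 + 4125*2**(2/3)*5**(1/3)/832 + 729*3**(1/3)/26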